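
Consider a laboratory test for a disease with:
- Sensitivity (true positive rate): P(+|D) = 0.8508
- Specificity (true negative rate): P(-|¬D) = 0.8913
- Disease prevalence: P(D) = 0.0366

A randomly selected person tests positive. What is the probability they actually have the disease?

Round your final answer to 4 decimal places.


Let D = has disease, + = positive test

Given:
- P(D) = 0.0366 (prevalence)
- P(+|D) = 0.8508 (sensitivity)
- P(-|¬D) = 0.8913 (specificity)
- P(+|¬D) = 0.1087 (false positive rate = 1 - specificity)

Step 1: Find P(+)
P(+) = P(+|D)P(D) + P(+|¬D)P(¬D)
     = 0.8508 × 0.0366 + 0.1087 × 0.9634
     = 0.03113928 + 0.10472158
     = 0.13586086

Step 2: Apply Bayes' theorem for P(D|+)
P(D|+) = P(+|D)P(D) / P(+)
       = 0.03113928 / 0.13586086
       = 0.2292


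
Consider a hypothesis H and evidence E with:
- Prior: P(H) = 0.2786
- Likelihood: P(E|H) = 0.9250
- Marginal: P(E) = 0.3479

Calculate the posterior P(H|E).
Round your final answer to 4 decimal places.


Using Bayes' theorem:

P(H|E) = P(E|H) × P(H) / P(E)
       = 0.9250 × 0.2786 / 0.3479
       = 0.25770500 / 0.3479
       = 0.7407

The evidence strengthens our belief in H.
Prior: 0.2786 → Posterior: 0.7407


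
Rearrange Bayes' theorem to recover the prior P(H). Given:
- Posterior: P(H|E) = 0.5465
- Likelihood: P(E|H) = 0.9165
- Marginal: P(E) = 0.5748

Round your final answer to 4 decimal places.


From Bayes' theorem: P(H|E) = P(E|H) × P(H) / P(E)

Rearranging for P(H):
P(H) = P(H|E) × P(E) / P(E|H)
     = 0.5465 × 0.5748 / 0.9165
     = 0.31412820 / 0.9165
     = 0.3427


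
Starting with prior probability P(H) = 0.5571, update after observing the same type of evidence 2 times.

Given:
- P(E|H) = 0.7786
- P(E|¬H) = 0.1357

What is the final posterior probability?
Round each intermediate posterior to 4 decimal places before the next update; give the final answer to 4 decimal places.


Sequential Bayesian updating:

Initial prior: P(H) = 0.5571

Update 1:
  P(E) = 0.7786 × 0.5571 + 0.1357 × 0.4429 = 0.43375806 + 0.06010153 = 0.49385959
  P(H|E) = 0.43375806 / 0.49385959 = 0.8783

Update 2:
  P(E) = 0.7786 × 0.8783 + 0.1357 × 0.1217 = 0.68384438 + 0.01651469 = 0.70035907
  P(H|E) = 0.68384438 / 0.70035907 = 0.9764

Final posterior: 0.9764


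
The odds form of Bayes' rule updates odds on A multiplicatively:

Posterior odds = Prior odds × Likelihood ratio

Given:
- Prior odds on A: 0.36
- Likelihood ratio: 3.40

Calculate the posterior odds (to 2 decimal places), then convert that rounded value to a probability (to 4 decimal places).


Step 1: Calculate posterior odds
Posterior odds = Prior odds × LR
               = 0.36 × 3.40
               = 1.22

Step 2: Convert to probability
P(A|E) = Posterior odds / (1 + Posterior odds)
       = 1.22 / (1 + 1.22)
       = 1.22 / 2.22
       = 0.5495

The evidence increased P(A) from 0.2647 to 0.5495.


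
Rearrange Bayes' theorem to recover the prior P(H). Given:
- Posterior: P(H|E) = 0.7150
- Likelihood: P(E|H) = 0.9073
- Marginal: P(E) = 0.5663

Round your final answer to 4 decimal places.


From Bayes' theorem: P(H|E) = P(E|H) × P(H) / P(E)

Rearranging for P(H):
P(H) = P(H|E) × P(E) / P(E|H)
     = 0.7150 × 0.5663 / 0.9073
     = 0.40490450 / 0.9073
     = 0.4463


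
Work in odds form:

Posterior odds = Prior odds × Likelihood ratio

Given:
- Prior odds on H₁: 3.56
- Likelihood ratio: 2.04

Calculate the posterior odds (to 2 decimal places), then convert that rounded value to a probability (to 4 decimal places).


Step 1: Calculate posterior odds
Posterior odds = Prior odds × LR
               = 3.56 × 2.04
               = 7.26

Step 2: Convert to probability
P(H₁|E) = Posterior odds / (1 + Posterior odds)
       = 7.26 / (1 + 7.26)
       = 7.26 / 8.26
       = 0.8789

The evidence increased P(H₁) from 0.7807 to 0.8789.


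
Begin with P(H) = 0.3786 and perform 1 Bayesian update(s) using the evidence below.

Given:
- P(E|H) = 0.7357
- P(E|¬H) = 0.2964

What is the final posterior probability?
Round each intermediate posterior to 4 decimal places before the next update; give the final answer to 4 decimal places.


Sequential Bayesian updating:

Initial prior: P(H) = 0.3786

Update 1:
  P(E) = 0.7357 × 0.3786 + 0.2964 × 0.6214 = 0.27853602 + 0.18418296 = 0.46271898
  P(H|E) = 0.27853602 / 0.46271898 = 0.6020

Final posterior: 0.6020


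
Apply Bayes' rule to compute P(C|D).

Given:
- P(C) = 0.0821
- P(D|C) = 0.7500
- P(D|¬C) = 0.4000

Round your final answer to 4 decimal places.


Bayes' theorem: P(C|D) = P(D|C) × P(C) / P(D)

Step 1: Calculate P(D) using law of total probability
P(D) = P(D|C)P(C) + P(D|¬C)P(¬C)
     = 0.7500 × 0.0821 + 0.4000 × 0.9179
     = 0.06157500 + 0.36716000
     = 0.42873500

Step 2: Apply Bayes' theorem
P(C|D) = P(D|C) × P(C) / P(D)
       = 0.06157500 / 0.42873500
       = 0.1436


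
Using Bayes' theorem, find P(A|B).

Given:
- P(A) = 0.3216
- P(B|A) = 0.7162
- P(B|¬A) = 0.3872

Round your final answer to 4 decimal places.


Bayes' theorem: P(A|B) = P(B|A) × P(A) / P(B)

Step 1: Calculate P(B) using law of total probability
P(B) = P(B|A)P(A) + P(B|¬A)P(¬A)
     = 0.7162 × 0.3216 + 0.3872 × 0.6784
     = 0.23032992 + 0.26267648
     = 0.49300640

Step 2: Apply Bayes' theorem
P(A|B) = P(B|A) × P(A) / P(B)
       = 0.23032992 / 0.49300640
       = 0.4672


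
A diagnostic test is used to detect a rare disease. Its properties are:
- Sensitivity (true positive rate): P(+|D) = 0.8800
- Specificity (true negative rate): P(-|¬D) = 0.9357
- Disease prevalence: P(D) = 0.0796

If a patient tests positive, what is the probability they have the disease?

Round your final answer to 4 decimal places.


Let D = has disease, + = positive test

Given:
- P(D) = 0.0796 (prevalence)
- P(+|D) = 0.8800 (sensitivity)
- P(-|¬D) = 0.9357 (specificity)
- P(+|¬D) = 0.0643 (false positive rate = 1 - specificity)

Step 1: Find P(+)
P(+) = P(+|D)P(D) + P(+|¬D)P(¬D)
     = 0.8800 × 0.0796 + 0.0643 × 0.9204
     = 0.07004800 + 0.05918172
     = 0.12922972

Step 2: Apply Bayes' theorem for P(D|+)
P(D|+) = P(+|D)P(D) / P(+)
       = 0.07004800 / 0.12922972
       = 0.5420


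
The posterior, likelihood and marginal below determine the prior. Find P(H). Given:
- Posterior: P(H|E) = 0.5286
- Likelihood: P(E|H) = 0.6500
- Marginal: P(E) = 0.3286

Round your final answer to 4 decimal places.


From Bayes' theorem: P(H|E) = P(E|H) × P(H) / P(E)

Rearranging for P(H):
P(H) = P(H|E) × P(E) / P(E|H)
     = 0.5286 × 0.3286 / 0.6500
     = 0.17369796 / 0.6500
     = 0.2672


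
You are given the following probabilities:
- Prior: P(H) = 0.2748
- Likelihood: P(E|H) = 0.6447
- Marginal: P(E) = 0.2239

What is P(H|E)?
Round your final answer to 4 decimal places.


Using Bayes' theorem:

P(H|E) = P(E|H) × P(H) / P(E)
       = 0.6447 × 0.2748 / 0.2239
       = 0.17716356 / 0.2239
       = 0.7913

The evidence strengthens our belief in H.
Prior: 0.2748 → Posterior: 0.7913


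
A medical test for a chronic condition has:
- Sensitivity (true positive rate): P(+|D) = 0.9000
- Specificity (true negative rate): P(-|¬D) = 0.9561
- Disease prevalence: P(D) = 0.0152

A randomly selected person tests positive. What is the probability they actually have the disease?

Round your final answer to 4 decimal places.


Let D = has disease, + = positive test

Given:
- P(D) = 0.0152 (prevalence)
- P(+|D) = 0.9000 (sensitivity)
- P(-|¬D) = 0.9561 (specificity)
- P(+|¬D) = 0.0439 (false positive rate = 1 - specificity)

Step 1: Find P(+)
P(+) = P(+|D)P(D) + P(+|¬D)P(¬D)
     = 0.9000 × 0.0152 + 0.0439 × 0.9848
     = 0.01368000 + 0.04323272
     = 0.05691272

Step 2: Apply Bayes' theorem for P(D|+)
P(D|+) = P(+|D)P(D) / P(+)
       = 0.01368000 / 0.05691272
       = 0.2404


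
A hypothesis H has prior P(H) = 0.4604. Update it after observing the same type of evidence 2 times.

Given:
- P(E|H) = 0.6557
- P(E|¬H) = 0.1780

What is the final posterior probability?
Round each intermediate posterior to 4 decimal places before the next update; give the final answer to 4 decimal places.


Sequential Bayesian updating:

Initial prior: P(H) = 0.4604

Update 1:
  P(E) = 0.6557 × 0.4604 + 0.1780 × 0.5396 = 0.30188428 + 0.09604880 = 0.39793308
  P(H|E) = 0.30188428 / 0.39793308 = 0.7586

Update 2:
  P(E) = 0.6557 × 0.7586 + 0.1780 × 0.2414 = 0.49741402 + 0.04296920 = 0.54038322
  P(H|E) = 0.49741402 / 0.54038322 = 0.9205

Final posterior: 0.9205


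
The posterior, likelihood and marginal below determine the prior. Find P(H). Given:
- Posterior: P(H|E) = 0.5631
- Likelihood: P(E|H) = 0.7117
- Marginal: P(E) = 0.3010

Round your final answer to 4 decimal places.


From Bayes' theorem: P(H|E) = P(E|H) × P(H) / P(E)

Rearranging for P(H):
P(H) = P(H|E) × P(E) / P(E|H)
     = 0.5631 × 0.3010 / 0.7117
     = 0.16949310 / 0.7117
     = 0.2382


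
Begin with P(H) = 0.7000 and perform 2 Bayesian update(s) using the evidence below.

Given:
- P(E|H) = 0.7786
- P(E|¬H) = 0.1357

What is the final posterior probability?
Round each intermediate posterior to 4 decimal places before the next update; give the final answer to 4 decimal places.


Sequential Bayesian updating:

Initial prior: P(H) = 0.7000

Update 1:
  P(E) = 0.7786 × 0.7000 + 0.1357 × 0.3000 = 0.54502000 + 0.04071000 = 0.58573000
  P(H|E) = 0.54502000 / 0.58573000 = 0.9305

Update 2:
  P(E) = 0.7786 × 0.9305 + 0.1357 × 0.0695 = 0.72448730 + 0.00943115 = 0.73391845
  P(H|E) = 0.72448730 / 0.73391845 = 0.9871

Final posterior: 0.9871


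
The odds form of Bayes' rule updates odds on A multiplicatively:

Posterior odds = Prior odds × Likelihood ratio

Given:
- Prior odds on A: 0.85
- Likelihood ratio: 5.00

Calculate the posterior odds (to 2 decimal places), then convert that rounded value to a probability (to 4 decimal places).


Step 1: Calculate posterior odds
Posterior odds = Prior odds × LR
               = 0.85 × 5.00
               = 4.25

Step 2: Convert to probability
P(A|E) = Posterior odds / (1 + Posterior odds)
       = 4.25 / (1 + 4.25)
       = 4.25 / 5.25
       = 0.8095

The evidence increased P(A) from 0.4595 to 0.8095.


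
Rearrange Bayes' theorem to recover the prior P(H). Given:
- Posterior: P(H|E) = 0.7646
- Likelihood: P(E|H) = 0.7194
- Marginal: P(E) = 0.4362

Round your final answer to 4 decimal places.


From Bayes' theorem: P(H|E) = P(E|H) × P(H) / P(E)

Rearranging for P(H):
P(H) = P(H|E) × P(E) / P(E|H)
     = 0.7646 × 0.4362 / 0.7194
     = 0.33351852 / 0.7194
     = 0.4636


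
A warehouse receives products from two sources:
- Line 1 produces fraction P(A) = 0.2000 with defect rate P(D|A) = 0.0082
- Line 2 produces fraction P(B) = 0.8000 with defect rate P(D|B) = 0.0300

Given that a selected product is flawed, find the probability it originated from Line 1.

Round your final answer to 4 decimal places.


Let A = from Line 1, D = flawed

Given:
- P(A) = 0.2000, P(B) = 0.8000
- P(D|A) = 0.0082, P(D|B) = 0.0300

Step 1: Find P(D)
P(D) = P(D|A)P(A) + P(D|B)P(B)
     = 0.0082 × 0.2000 + 0.0300 × 0.8000
     = 0.00164000 + 0.02400000
     = 0.02564000

Step 2: Apply Bayes' theorem
P(A|D) = P(D|A)P(A) / P(D)
       = 0.00164000 / 0.02564000
       = 0.0640


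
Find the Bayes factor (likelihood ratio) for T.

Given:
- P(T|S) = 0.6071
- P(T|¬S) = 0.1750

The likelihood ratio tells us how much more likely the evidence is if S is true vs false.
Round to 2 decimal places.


Likelihood Ratio (LR) = P(T|S) / P(T|¬S)

LR = 0.6071 / 0.1750
   = 3.47

The evidence is 3.47 times more likely if S is true than if S is false.
Since LR > 1, the evidence supports S over ¬S.


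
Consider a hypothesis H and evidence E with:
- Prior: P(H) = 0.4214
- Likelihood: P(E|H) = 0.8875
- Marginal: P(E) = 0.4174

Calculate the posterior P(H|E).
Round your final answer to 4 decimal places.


Using Bayes' theorem:

P(H|E) = P(E|H) × P(H) / P(E)
       = 0.8875 × 0.4214 / 0.4174
       = 0.37399250 / 0.4174
       = 0.8960

The evidence strengthens our belief in H.
Prior: 0.4214 → Posterior: 0.8960


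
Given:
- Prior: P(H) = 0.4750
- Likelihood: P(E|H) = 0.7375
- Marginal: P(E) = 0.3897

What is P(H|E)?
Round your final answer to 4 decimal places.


Using Bayes' theorem:

P(H|E) = P(E|H) × P(H) / P(E)
       = 0.7375 × 0.4750 / 0.3897
       = 0.35031250 / 0.3897
       = 0.8989

The evidence strengthens our belief in H.
Prior: 0.4750 → Posterior: 0.8989


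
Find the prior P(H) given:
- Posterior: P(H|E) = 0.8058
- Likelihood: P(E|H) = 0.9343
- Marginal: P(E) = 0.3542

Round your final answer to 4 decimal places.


From Bayes' theorem: P(H|E) = P(E|H) × P(H) / P(E)

Rearranging for P(H):
P(H) = P(H|E) × P(E) / P(E|H)
     = 0.8058 × 0.3542 / 0.9343
     = 0.28541436 / 0.9343
     = 0.3055


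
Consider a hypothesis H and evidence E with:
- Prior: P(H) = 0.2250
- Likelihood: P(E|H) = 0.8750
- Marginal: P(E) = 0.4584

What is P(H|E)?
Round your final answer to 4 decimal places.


Using Bayes' theorem:

P(H|E) = P(E|H) × P(H) / P(E)
       = 0.8750 × 0.2250 / 0.4584
       = 0.19687500 / 0.4584
       = 0.4295

The evidence strengthens our belief in H.
Prior: 0.2250 → Posterior: 0.4295


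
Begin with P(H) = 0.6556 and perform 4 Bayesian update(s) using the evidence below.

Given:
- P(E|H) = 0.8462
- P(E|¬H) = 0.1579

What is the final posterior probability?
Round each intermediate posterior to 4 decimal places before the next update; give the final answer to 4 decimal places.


Sequential Bayesian updating:

Initial prior: P(H) = 0.6556

Update 1:
  P(E) = 0.8462 × 0.6556 + 0.1579 × 0.3444 = 0.55476872 + 0.05438076 = 0.60914948
  P(H|E) = 0.55476872 / 0.60914948 = 0.9107

Update 2:
  P(E) = 0.8462 × 0.9107 + 0.1579 × 0.0893 = 0.77063434 + 0.01410047 = 0.78473481
  P(H|E) = 0.77063434 / 0.78473481 = 0.9820

Update 3:
  P(E) = 0.8462 × 0.9820 + 0.1579 × 0.0180 = 0.83096840 + 0.00284220 = 0.83381060
  P(H|E) = 0.83096840 / 0.83381060 = 0.9966

Update 4:
  P(E) = 0.8462 × 0.9966 + 0.1579 × 0.0034 = 0.84332292 + 0.00053686 = 0.84385978
  P(H|E) = 0.84332292 / 0.84385978 = 0.9994

Final posterior: 0.9994


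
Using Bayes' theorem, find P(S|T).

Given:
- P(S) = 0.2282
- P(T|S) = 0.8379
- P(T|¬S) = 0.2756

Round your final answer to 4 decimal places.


Bayes' theorem: P(S|T) = P(T|S) × P(S) / P(T)

Step 1: Calculate P(T) using law of total probability
P(T) = P(T|S)P(S) + P(T|¬S)P(¬S)
     = 0.8379 × 0.2282 + 0.2756 × 0.7718
     = 0.19120878 + 0.21270808
     = 0.40391686

Step 2: Apply Bayes' theorem
P(S|T) = P(T|S) × P(S) / P(T)
       = 0.19120878 / 0.40391686
       = 0.4734


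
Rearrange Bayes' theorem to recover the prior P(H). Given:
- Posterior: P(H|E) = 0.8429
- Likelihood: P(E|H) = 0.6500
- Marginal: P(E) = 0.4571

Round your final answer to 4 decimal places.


From Bayes' theorem: P(H|E) = P(E|H) × P(H) / P(E)

Rearranging for P(H):
P(H) = P(H|E) × P(E) / P(E|H)
     = 0.8429 × 0.4571 / 0.6500
     = 0.38528959 / 0.6500
     = 0.5928


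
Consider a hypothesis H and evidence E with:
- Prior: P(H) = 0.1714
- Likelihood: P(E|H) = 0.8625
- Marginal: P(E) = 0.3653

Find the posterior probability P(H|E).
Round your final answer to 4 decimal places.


Using Bayes' theorem:

P(H|E) = P(E|H) × P(H) / P(E)
       = 0.8625 × 0.1714 / 0.3653
       = 0.14783250 / 0.3653
       = 0.4047

The evidence strengthens our belief in H.
Prior: 0.1714 → Posterior: 0.4047


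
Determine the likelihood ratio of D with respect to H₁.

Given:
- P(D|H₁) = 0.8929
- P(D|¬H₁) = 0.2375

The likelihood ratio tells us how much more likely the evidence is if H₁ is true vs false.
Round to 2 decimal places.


Likelihood Ratio (LR) = P(D|H₁) / P(D|¬H₁)

LR = 0.8929 / 0.2375
   = 3.76

The evidence is 3.76 times more likely if H₁ is true than if H₁ is false.
Because LR exceeds 1, D is evidence for H₁.


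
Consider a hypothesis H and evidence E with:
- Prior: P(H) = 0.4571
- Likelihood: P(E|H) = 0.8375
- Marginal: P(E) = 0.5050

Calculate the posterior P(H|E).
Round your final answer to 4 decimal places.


Using Bayes' theorem:

P(H|E) = P(E|H) × P(H) / P(E)
       = 0.8375 × 0.4571 / 0.5050
       = 0.38282125 / 0.5050
       = 0.7581

The evidence strengthens our belief in H.
Prior: 0.4571 → Posterior: 0.7581


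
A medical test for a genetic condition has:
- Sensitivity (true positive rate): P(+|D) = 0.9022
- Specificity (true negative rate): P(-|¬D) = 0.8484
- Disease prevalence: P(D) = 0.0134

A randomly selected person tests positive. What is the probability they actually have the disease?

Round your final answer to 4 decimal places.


Let D = has disease, + = positive test

Given:
- P(D) = 0.0134 (prevalence)
- P(+|D) = 0.9022 (sensitivity)
- P(-|¬D) = 0.8484 (specificity)
- P(+|¬D) = 0.1516 (false positive rate = 1 - specificity)

Step 1: Find P(+)
P(+) = P(+|D)P(D) + P(+|¬D)P(¬D)
     = 0.9022 × 0.0134 + 0.1516 × 0.9866
     = 0.01208948 + 0.14956856
     = 0.16165804

Step 2: Apply Bayes' theorem for P(D|+)
P(D|+) = P(+|D)P(D) / P(+)
       = 0.01208948 / 0.16165804
       = 0.0748


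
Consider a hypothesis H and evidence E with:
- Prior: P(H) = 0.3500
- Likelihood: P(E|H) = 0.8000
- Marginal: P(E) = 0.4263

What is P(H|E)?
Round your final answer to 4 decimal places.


Using Bayes' theorem:

P(H|E) = P(E|H) × P(H) / P(E)
       = 0.8000 × 0.3500 / 0.4263
       = 0.28000000 / 0.4263
       = 0.6568

The evidence strengthens our belief in H.
Prior: 0.3500 → Posterior: 0.6568


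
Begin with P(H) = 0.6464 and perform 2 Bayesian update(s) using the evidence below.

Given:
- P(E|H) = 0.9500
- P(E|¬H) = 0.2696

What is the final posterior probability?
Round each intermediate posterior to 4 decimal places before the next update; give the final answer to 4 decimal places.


Sequential Bayesian updating:

Initial prior: P(H) = 0.6464

Update 1:
  P(E) = 0.9500 × 0.6464 + 0.2696 × 0.3536 = 0.61408000 + 0.09533056 = 0.70941056
  P(H|E) = 0.61408000 / 0.70941056 = 0.8656

Update 2:
  P(E) = 0.9500 × 0.8656 + 0.2696 × 0.1344 = 0.82232000 + 0.03623424 = 0.85855424
  P(H|E) = 0.82232000 / 0.85855424 = 0.9578

Final posterior: 0.9578


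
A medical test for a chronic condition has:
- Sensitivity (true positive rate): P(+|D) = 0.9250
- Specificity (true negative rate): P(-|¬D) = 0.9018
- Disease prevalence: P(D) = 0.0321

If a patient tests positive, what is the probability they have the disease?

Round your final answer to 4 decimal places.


Let D = has disease, + = positive test

Given:
- P(D) = 0.0321 (prevalence)
- P(+|D) = 0.9250 (sensitivity)
- P(-|¬D) = 0.9018 (specificity)
- P(+|¬D) = 0.0982 (false positive rate = 1 - specificity)

Step 1: Find P(+)
P(+) = P(+|D)P(D) + P(+|¬D)P(¬D)
     = 0.9250 × 0.0321 + 0.0982 × 0.9679
     = 0.02969250 + 0.09504778
     = 0.12474028

Step 2: Apply Bayes' theorem for P(D|+)
P(D|+) = P(+|D)P(D) / P(+)
       = 0.02969250 / 0.12474028
       = 0.2380


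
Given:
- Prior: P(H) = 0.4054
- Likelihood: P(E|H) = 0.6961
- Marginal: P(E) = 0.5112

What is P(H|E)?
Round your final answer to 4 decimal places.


Using Bayes' theorem:

P(H|E) = P(E|H) × P(H) / P(E)
       = 0.6961 × 0.4054 / 0.5112
       = 0.28219894 / 0.5112
       = 0.5520

The evidence strengthens our belief in H.
Prior: 0.4054 → Posterior: 0.5520


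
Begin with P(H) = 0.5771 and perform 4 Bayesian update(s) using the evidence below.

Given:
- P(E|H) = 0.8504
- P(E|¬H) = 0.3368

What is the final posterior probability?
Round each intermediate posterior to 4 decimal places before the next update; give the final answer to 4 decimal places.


Sequential Bayesian updating:

Initial prior: P(H) = 0.5771

Update 1:
  P(E) = 0.8504 × 0.5771 + 0.3368 × 0.4229 = 0.49076584 + 0.14243272 = 0.63319856
  P(H|E) = 0.49076584 / 0.63319856 = 0.7751

Update 2:
  P(E) = 0.8504 × 0.7751 + 0.3368 × 0.2249 = 0.65914504 + 0.07574632 = 0.73489136
  P(H|E) = 0.65914504 / 0.73489136 = 0.8969

Update 3:
  P(E) = 0.8504 × 0.8969 + 0.3368 × 0.1031 = 0.76272376 + 0.03472408 = 0.79744784
  P(H|E) = 0.76272376 / 0.79744784 = 0.9565

Update 4:
  P(E) = 0.8504 × 0.9565 + 0.3368 × 0.0435 = 0.81340760 + 0.01465080 = 0.82805840
  P(H|E) = 0.81340760 / 0.82805840 = 0.9823

Final posterior: 0.9823


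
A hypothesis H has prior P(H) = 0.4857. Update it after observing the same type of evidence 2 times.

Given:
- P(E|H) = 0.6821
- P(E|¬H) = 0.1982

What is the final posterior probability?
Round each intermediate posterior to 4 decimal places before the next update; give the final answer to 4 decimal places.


Sequential Bayesian updating:

Initial prior: P(H) = 0.4857

Update 1:
  P(E) = 0.6821 × 0.4857 + 0.1982 × 0.5143 = 0.33129597 + 0.10193426 = 0.43323023
  P(H|E) = 0.33129597 / 0.43323023 = 0.7647

Update 2:
  P(E) = 0.6821 × 0.7647 + 0.1982 × 0.2353 = 0.52160187 + 0.04663646 = 0.56823833
  P(H|E) = 0.52160187 / 0.56823833 = 0.9179

Final posterior: 0.9179


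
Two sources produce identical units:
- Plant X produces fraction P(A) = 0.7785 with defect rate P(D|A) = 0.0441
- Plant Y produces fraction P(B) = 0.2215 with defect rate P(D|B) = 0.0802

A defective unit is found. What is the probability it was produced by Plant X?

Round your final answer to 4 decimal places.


Let A = from Plant X, D = defective

Given:
- P(A) = 0.7785, P(B) = 0.2215
- P(D|A) = 0.0441, P(D|B) = 0.0802

Step 1: Find P(D)
P(D) = P(D|A)P(A) + P(D|B)P(B)
     = 0.0441 × 0.7785 + 0.0802 × 0.2215
     = 0.03433185 + 0.01776430
     = 0.05209615

Step 2: Apply Bayes' theorem
P(A|D) = P(D|A)P(A) / P(D)
       = 0.03433185 / 0.05209615
       = 0.6590


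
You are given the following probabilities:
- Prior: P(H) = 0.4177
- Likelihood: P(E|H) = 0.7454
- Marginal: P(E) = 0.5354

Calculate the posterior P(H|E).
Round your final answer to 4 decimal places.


Using Bayes' theorem:

P(H|E) = P(E|H) × P(H) / P(E)
       = 0.7454 × 0.4177 / 0.5354
       = 0.31135358 / 0.5354
       = 0.5815

The evidence strengthens our belief in H.
Prior: 0.4177 → Posterior: 0.5815


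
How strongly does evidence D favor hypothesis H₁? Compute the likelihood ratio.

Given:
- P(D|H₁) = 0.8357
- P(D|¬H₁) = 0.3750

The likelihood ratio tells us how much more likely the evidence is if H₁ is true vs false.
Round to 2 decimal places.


Likelihood Ratio (LR) = P(D|H₁) / P(D|¬H₁)

LR = 0.8357 / 0.3750
   = 2.23

The evidence is 2.23 times more likely if H₁ is true than if H₁ is false.
Because LR exceeds 1, D is evidence for H₁.


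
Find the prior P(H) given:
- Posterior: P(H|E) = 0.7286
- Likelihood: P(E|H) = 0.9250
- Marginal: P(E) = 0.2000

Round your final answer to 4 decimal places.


From Bayes' theorem: P(H|E) = P(E|H) × P(H) / P(E)

Rearranging for P(H):
P(H) = P(H|E) × P(E) / P(E|H)
     = 0.7286 × 0.2000 / 0.9250
     = 0.14572000 / 0.9250
     = 0.1575


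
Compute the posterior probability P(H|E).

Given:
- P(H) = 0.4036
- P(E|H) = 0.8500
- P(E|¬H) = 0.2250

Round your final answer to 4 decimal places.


Bayes' theorem: P(H|E) = P(E|H) × P(H) / P(E)

Step 1: Calculate P(E) using law of total probability
P(E) = P(E|H)P(H) + P(E|¬H)P(¬H)
     = 0.8500 × 0.4036 + 0.2250 × 0.5964
     = 0.34306000 + 0.13419000
     = 0.47725000

Step 2: Apply Bayes' theorem
P(H|E) = P(E|H) × P(H) / P(E)
       = 0.34306000 / 0.47725000
       = 0.7188


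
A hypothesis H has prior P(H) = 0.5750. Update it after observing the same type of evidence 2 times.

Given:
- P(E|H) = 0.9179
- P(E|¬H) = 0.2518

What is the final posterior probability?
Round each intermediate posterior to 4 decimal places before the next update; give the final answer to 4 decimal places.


Sequential Bayesian updating:

Initial prior: P(H) = 0.5750

Update 1:
  P(E) = 0.9179 × 0.5750 + 0.2518 × 0.4250 = 0.52779250 + 0.10701500 = 0.63480750
  P(H|E) = 0.52779250 / 0.63480750 = 0.8314

Update 2:
  P(E) = 0.9179 × 0.8314 + 0.2518 × 0.1686 = 0.76314206 + 0.04245348 = 0.80559554
  P(H|E) = 0.76314206 / 0.80559554 = 0.9473

Final posterior: 0.9473


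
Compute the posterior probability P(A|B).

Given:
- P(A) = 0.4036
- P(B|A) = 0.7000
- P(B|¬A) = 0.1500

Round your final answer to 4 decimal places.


Bayes' theorem: P(A|B) = P(B|A) × P(A) / P(B)

Step 1: Calculate P(B) using law of total probability
P(B) = P(B|A)P(A) + P(B|¬A)P(¬A)
     = 0.7000 × 0.4036 + 0.1500 × 0.5964
     = 0.28252000 + 0.08946000
     = 0.37198000

Step 2: Apply Bayes' theorem
P(A|B) = P(B|A) × P(A) / P(B)
       = 0.28252000 / 0.37198000
       = 0.7595


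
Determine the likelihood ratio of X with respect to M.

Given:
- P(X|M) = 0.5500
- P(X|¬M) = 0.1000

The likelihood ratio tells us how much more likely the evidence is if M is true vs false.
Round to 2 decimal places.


Likelihood Ratio (LR) = P(X|M) / P(X|¬M)

LR = 0.5500 / 0.1000
   = 5.50

The evidence is 5.50 times more likely if M is true than if M is false.
Since LR > 1, the evidence supports M over ¬M.


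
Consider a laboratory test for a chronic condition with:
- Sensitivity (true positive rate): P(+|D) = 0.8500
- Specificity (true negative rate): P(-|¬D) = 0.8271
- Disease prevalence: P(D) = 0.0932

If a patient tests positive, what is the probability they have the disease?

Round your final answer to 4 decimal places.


Let D = has disease, + = positive test

Given:
- P(D) = 0.0932 (prevalence)
- P(+|D) = 0.8500 (sensitivity)
- P(-|¬D) = 0.8271 (specificity)
- P(+|¬D) = 0.1729 (false positive rate = 1 - specificity)

Step 1: Find P(+)
P(+) = P(+|D)P(D) + P(+|¬D)P(¬D)
     = 0.8500 × 0.0932 + 0.1729 × 0.9068
     = 0.07922000 + 0.15678572
     = 0.23600572

Step 2: Apply Bayes' theorem for P(D|+)
P(D|+) = P(+|D)P(D) / P(+)
       = 0.07922000 / 0.23600572
       = 0.3357


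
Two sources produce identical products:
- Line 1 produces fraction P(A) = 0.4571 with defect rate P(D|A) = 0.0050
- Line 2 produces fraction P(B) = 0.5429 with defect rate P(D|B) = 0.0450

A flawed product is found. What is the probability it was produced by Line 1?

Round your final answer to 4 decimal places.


Let A = from Line 1, D = flawed

Given:
- P(A) = 0.4571, P(B) = 0.5429
- P(D|A) = 0.0050, P(D|B) = 0.0450

Step 1: Find P(D)
P(D) = P(D|A)P(A) + P(D|B)P(B)
     = 0.0050 × 0.4571 + 0.0450 × 0.5429
     = 0.00228550 + 0.02443050
     = 0.02671600

Step 2: Apply Bayes' theorem
P(A|D) = P(D|A)P(A) / P(D)
       = 0.00228550 / 0.02671600
       = 0.0855


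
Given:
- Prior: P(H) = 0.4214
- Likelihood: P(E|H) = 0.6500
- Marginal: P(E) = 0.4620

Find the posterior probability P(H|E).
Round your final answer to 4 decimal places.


Using Bayes' theorem:

P(H|E) = P(E|H) × P(H) / P(E)
       = 0.6500 × 0.4214 / 0.4620
       = 0.27391000 / 0.4620
       = 0.5929

The evidence strengthens our belief in H.
Prior: 0.4214 → Posterior: 0.5929


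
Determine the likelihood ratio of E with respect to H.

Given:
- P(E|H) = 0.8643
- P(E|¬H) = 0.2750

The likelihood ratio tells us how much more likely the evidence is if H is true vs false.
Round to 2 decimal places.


Likelihood Ratio (LR) = P(E|H) / P(E|¬H)

LR = 0.8643 / 0.2750
   = 3.14

The evidence is 3.14 times more likely if H is true than if H is false.
Because LR exceeds 1, E is evidence for H.


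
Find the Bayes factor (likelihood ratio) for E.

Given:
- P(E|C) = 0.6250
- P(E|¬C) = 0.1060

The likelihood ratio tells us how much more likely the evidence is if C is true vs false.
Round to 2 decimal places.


Likelihood Ratio (LR) = P(E|C) / P(E|¬C)

LR = 0.6250 / 0.1060
   = 5.90

The evidence is 5.90 times more likely if C is true than if C is false.
Since LR > 1, the evidence supports C over ¬C.


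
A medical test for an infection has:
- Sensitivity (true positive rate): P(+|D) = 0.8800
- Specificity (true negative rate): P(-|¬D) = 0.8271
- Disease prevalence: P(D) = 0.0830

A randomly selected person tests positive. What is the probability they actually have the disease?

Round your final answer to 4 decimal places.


Let D = has disease, + = positive test

Given:
- P(D) = 0.0830 (prevalence)
- P(+|D) = 0.8800 (sensitivity)
- P(-|¬D) = 0.8271 (specificity)
- P(+|¬D) = 0.1729 (false positive rate = 1 - specificity)

Step 1: Find P(+)
P(+) = P(+|D)P(D) + P(+|¬D)P(¬D)
     = 0.8800 × 0.0830 + 0.1729 × 0.9170
     = 0.07304000 + 0.15854930
     = 0.23158930

Step 2: Apply Bayes' theorem for P(D|+)
P(D|+) = P(+|D)P(D) / P(+)
       = 0.07304000 / 0.23158930
       = 0.3154


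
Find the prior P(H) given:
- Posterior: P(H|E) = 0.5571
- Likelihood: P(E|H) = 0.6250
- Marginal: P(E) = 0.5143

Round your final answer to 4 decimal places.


From Bayes' theorem: P(H|E) = P(E|H) × P(H) / P(E)

Rearranging for P(H):
P(H) = P(H|E) × P(E) / P(E|H)
     = 0.5571 × 0.5143 / 0.6250
     = 0.28651653 / 0.6250
     = 0.4584


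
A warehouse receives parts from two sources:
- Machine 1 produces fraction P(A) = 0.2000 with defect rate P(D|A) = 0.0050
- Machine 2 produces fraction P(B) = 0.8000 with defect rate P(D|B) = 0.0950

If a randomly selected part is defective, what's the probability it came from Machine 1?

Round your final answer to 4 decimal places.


Let A = from Machine 1, D = defective

Given:
- P(A) = 0.2000, P(B) = 0.8000
- P(D|A) = 0.0050, P(D|B) = 0.0950

Step 1: Find P(D)
P(D) = P(D|A)P(A) + P(D|B)P(B)
     = 0.0050 × 0.2000 + 0.0950 × 0.8000
     = 0.00100000 + 0.07600000
     = 0.07700000

Step 2: Apply Bayes' theorem
P(A|D) = P(D|A)P(A) / P(D)
       = 0.00100000 / 0.07700000
       = 0.0130


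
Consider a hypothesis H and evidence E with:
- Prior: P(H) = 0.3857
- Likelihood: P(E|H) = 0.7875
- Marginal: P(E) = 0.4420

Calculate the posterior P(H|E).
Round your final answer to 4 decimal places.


Using Bayes' theorem:

P(H|E) = P(E|H) × P(H) / P(E)
       = 0.7875 × 0.3857 / 0.4420
       = 0.30373875 / 0.4420
       = 0.6872

The evidence strengthens our belief in H.
Prior: 0.3857 → Posterior: 0.6872


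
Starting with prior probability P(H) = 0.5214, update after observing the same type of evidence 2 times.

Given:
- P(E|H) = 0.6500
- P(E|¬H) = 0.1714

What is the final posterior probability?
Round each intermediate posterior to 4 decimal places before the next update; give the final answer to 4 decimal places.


Sequential Bayesian updating:

Initial prior: P(H) = 0.5214

Update 1:
  P(E) = 0.6500 × 0.5214 + 0.1714 × 0.4786 = 0.33891000 + 0.08203204 = 0.42094204
  P(H|E) = 0.33891000 / 0.42094204 = 0.8051

Update 2:
  P(E) = 0.6500 × 0.8051 + 0.1714 × 0.1949 = 0.52331500 + 0.03340586 = 0.55672086
  P(H|E) = 0.52331500 / 0.55672086 = 0.9400

Final posterior: 0.9400


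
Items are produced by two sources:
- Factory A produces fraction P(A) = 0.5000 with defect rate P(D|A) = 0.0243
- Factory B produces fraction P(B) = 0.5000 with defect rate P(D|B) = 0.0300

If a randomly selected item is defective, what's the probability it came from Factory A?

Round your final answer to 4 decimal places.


Let A = from Factory A, D = defective

Given:
- P(A) = 0.5000, P(B) = 0.5000
- P(D|A) = 0.0243, P(D|B) = 0.0300

Step 1: Find P(D)
P(D) = P(D|A)P(A) + P(D|B)P(B)
     = 0.0243 × 0.5000 + 0.0300 × 0.5000
     = 0.01215000 + 0.01500000
     = 0.02715000

Step 2: Apply Bayes' theorem
P(A|D) = P(D|A)P(A) / P(D)
       = 0.01215000 / 0.02715000
       = 0.4475


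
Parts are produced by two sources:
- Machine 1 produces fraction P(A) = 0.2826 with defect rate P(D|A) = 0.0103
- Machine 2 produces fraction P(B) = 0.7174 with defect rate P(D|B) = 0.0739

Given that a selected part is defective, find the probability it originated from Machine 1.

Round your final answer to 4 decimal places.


Let A = from Machine 1, D = defective

Given:
- P(A) = 0.2826, P(B) = 0.7174
- P(D|A) = 0.0103, P(D|B) = 0.0739

Step 1: Find P(D)
P(D) = P(D|A)P(A) + P(D|B)P(B)
     = 0.0103 × 0.2826 + 0.0739 × 0.7174
     = 0.00291078 + 0.05301586
     = 0.05592664

Step 2: Apply Bayes' theorem
P(A|D) = P(D|A)P(A) / P(D)
       = 0.00291078 / 0.05592664
       = 0.0520


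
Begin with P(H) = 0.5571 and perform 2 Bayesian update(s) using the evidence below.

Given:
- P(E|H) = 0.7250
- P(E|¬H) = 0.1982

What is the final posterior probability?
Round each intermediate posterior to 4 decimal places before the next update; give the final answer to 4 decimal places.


Sequential Bayesian updating:

Initial prior: P(H) = 0.5571

Update 1:
  P(E) = 0.7250 × 0.5571 + 0.1982 × 0.4429 = 0.40389750 + 0.08778278 = 0.49168028
  P(H|E) = 0.40389750 / 0.49168028 = 0.8215

Update 2:
  P(E) = 0.7250 × 0.8215 + 0.1982 × 0.1785 = 0.59558750 + 0.03537870 = 0.63096620
  P(H|E) = 0.59558750 / 0.63096620 = 0.9439

Final posterior: 0.9439


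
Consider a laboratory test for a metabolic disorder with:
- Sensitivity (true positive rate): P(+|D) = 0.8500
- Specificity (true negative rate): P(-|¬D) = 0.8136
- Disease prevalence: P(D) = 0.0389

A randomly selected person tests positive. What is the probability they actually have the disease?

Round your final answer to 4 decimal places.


Let D = has disease, + = positive test

Given:
- P(D) = 0.0389 (prevalence)
- P(+|D) = 0.8500 (sensitivity)
- P(-|¬D) = 0.8136 (specificity)
- P(+|¬D) = 0.1864 (false positive rate = 1 - specificity)

Step 1: Find P(+)
P(+) = P(+|D)P(D) + P(+|¬D)P(¬D)
     = 0.8500 × 0.0389 + 0.1864 × 0.9611
     = 0.03306500 + 0.17914904
     = 0.21221404

Step 2: Apply Bayes' theorem for P(D|+)
P(D|+) = P(+|D)P(D) / P(+)
       = 0.03306500 / 0.21221404
       = 0.1558


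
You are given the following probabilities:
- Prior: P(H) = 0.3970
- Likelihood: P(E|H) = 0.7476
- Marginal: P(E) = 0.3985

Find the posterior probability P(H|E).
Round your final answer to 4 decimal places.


Using Bayes' theorem:

P(H|E) = P(E|H) × P(H) / P(E)
       = 0.7476 × 0.3970 / 0.3985
       = 0.29679720 / 0.3985
       = 0.7448

The evidence strengthens our belief in H.
Prior: 0.3970 → Posterior: 0.7448


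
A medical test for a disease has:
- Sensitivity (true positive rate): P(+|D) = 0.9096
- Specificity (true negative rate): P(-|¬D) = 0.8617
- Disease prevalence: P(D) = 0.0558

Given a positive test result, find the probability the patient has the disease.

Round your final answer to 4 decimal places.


Let D = has disease, + = positive test

Given:
- P(D) = 0.0558 (prevalence)
- P(+|D) = 0.9096 (sensitivity)
- P(-|¬D) = 0.8617 (specificity)
- P(+|¬D) = 0.1383 (false positive rate = 1 - specificity)

Step 1: Find P(+)
P(+) = P(+|D)P(D) + P(+|¬D)P(¬D)
     = 0.9096 × 0.0558 + 0.1383 × 0.9442
     = 0.05075568 + 0.13058286
     = 0.18133854

Step 2: Apply Bayes' theorem for P(D|+)
P(D|+) = P(+|D)P(D) / P(+)
       = 0.05075568 / 0.18133854
       = 0.2799


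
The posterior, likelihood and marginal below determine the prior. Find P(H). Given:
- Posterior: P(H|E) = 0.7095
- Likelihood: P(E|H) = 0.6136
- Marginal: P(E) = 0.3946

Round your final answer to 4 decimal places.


From Bayes' theorem: P(H|E) = P(E|H) × P(H) / P(E)

Rearranging for P(H):
P(H) = P(H|E) × P(E) / P(E|H)
     = 0.7095 × 0.3946 / 0.6136
     = 0.27996870 / 0.6136
     = 0.4563


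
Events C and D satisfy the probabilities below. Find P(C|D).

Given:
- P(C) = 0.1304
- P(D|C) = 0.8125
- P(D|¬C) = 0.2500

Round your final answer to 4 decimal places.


Bayes' theorem: P(C|D) = P(D|C) × P(C) / P(D)

Step 1: Calculate P(D) using law of total probability
P(D) = P(D|C)P(C) + P(D|¬C)P(¬C)
     = 0.8125 × 0.1304 + 0.2500 × 0.8696
     = 0.10595000 + 0.21740000
     = 0.32335000

Step 2: Apply Bayes' theorem
P(C|D) = P(D|C) × P(C) / P(D)
       = 0.10595000 / 0.32335000
       = 0.3277


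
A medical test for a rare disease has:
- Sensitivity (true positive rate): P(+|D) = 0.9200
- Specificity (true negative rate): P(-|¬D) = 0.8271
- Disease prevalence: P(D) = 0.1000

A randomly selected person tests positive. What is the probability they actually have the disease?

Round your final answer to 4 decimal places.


Let D = has disease, + = positive test

Given:
- P(D) = 0.1000 (prevalence)
- P(+|D) = 0.9200 (sensitivity)
- P(-|¬D) = 0.8271 (specificity)
- P(+|¬D) = 0.1729 (false positive rate = 1 - specificity)

Step 1: Find P(+)
P(+) = P(+|D)P(D) + P(+|¬D)P(¬D)
     = 0.9200 × 0.1000 + 0.1729 × 0.9000
     = 0.09200000 + 0.15561000
     = 0.24761000

Step 2: Apply Bayes' theorem for P(D|+)
P(D|+) = P(+|D)P(D) / P(+)
       = 0.09200000 / 0.24761000
       = 0.3716


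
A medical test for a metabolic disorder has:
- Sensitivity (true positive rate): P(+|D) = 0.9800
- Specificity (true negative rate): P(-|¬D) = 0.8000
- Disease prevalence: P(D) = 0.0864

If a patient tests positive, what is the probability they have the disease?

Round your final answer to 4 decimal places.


Let D = has disease, + = positive test

Given:
- P(D) = 0.0864 (prevalence)
- P(+|D) = 0.9800 (sensitivity)
- P(-|¬D) = 0.8000 (specificity)
- P(+|¬D) = 0.2000 (false positive rate = 1 - specificity)

Step 1: Find P(+)
P(+) = P(+|D)P(D) + P(+|¬D)P(¬D)
     = 0.9800 × 0.0864 + 0.2000 × 0.9136
     = 0.08467200 + 0.18272000
     = 0.26739200

Step 2: Apply Bayes' theorem for P(D|+)
P(D|+) = P(+|D)P(D) / P(+)
       = 0.08467200 / 0.26739200
       = 0.3167


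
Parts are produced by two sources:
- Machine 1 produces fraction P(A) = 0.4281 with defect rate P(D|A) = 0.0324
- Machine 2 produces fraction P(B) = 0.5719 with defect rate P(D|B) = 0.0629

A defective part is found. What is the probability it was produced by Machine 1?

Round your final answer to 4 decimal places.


Let A = from Machine 1, D = defective

Given:
- P(A) = 0.4281, P(B) = 0.5719
- P(D|A) = 0.0324, P(D|B) = 0.0629

Step 1: Find P(D)
P(D) = P(D|A)P(A) + P(D|B)P(B)
     = 0.0324 × 0.4281 + 0.0629 × 0.5719
     = 0.01387044 + 0.03597251
     = 0.04984295

Step 2: Apply Bayes' theorem
P(A|D) = P(D|A)P(A) / P(D)
       = 0.01387044 / 0.04984295
       = 0.2783


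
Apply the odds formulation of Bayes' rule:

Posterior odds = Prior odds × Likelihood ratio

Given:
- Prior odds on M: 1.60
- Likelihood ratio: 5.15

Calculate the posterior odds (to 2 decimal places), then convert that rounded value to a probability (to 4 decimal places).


Step 1: Calculate posterior odds
Posterior odds = Prior odds × LR
               = 1.60 × 5.15
               = 8.24

Step 2: Convert to probability
P(M|E) = Posterior odds / (1 + Posterior odds)
       = 8.24 / (1 + 8.24)
       = 8.24 / 9.24
       = 0.8918

The evidence increased P(M) from 0.6154 to 0.8918.


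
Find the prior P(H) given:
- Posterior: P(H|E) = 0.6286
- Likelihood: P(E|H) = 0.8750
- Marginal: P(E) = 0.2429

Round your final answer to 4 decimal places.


From Bayes' theorem: P(H|E) = P(E|H) × P(H) / P(E)

Rearranging for P(H):
P(H) = P(H|E) × P(E) / P(E|H)
     = 0.6286 × 0.2429 / 0.8750
     = 0.15268694 / 0.8750
     = 0.1745


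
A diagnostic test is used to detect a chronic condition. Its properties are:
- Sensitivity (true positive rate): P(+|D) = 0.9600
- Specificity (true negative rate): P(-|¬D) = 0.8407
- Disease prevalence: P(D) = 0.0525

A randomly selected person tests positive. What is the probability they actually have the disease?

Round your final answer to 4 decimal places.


Let D = has disease, + = positive test

Given:
- P(D) = 0.0525 (prevalence)
- P(+|D) = 0.9600 (sensitivity)
- P(-|¬D) = 0.8407 (specificity)
- P(+|¬D) = 0.1593 (false positive rate = 1 - specificity)

Step 1: Find P(+)
P(+) = P(+|D)P(D) + P(+|¬D)P(¬D)
     = 0.9600 × 0.0525 + 0.1593 × 0.9475
     = 0.05040000 + 0.15093675
     = 0.20133675

Step 2: Apply Bayes' theorem for P(D|+)
P(D|+) = P(+|D)P(D) / P(+)
       = 0.05040000 / 0.20133675
       = 0.2503


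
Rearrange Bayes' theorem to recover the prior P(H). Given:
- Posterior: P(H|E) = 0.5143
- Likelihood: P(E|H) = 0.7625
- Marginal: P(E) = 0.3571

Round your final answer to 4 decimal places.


From Bayes' theorem: P(H|E) = P(E|H) × P(H) / P(E)

Rearranging for P(H):
P(H) = P(H|E) × P(E) / P(E|H)
     = 0.5143 × 0.3571 / 0.7625
     = 0.18365653 / 0.7625
     = 0.2409


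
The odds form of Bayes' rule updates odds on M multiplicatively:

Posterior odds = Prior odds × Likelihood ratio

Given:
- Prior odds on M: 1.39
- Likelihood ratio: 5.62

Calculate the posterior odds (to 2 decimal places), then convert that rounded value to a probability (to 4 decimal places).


Step 1: Calculate posterior odds
Posterior odds = Prior odds × LR
               = 1.39 × 5.62
               = 7.81

Step 2: Convert to probability
P(M|E) = Posterior odds / (1 + Posterior odds)
       = 7.81 / (1 + 7.81)
       = 7.81 / 8.81
       = 0.8865

The evidence increased P(M) from 0.5816 to 0.8865.
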